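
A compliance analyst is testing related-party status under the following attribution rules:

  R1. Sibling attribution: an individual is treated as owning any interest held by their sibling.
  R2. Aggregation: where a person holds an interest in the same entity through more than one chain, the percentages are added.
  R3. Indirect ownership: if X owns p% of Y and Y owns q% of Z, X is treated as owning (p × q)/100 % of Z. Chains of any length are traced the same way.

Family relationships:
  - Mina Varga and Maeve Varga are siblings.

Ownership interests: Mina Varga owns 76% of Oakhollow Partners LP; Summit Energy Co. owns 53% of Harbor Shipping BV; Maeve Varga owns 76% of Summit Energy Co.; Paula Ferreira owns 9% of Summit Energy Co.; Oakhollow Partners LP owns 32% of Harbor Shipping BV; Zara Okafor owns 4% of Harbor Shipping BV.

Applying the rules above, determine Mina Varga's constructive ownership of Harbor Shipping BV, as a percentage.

64.6%

By sibling attribution (R1), Mina Varga is treated as owning Maeve Varga's 76% interest in Summit Energy Co.
Chain via Oakhollow Partners LP (R3): 76% × 32% = 24.32% of Harbor Shipping BV.
Chain via Summit Energy Co. (R3): 76% × 53% = 40.28% of Harbor Shipping BV.
Aggregating (R2): 24.32% + 40.28% = 64.6%.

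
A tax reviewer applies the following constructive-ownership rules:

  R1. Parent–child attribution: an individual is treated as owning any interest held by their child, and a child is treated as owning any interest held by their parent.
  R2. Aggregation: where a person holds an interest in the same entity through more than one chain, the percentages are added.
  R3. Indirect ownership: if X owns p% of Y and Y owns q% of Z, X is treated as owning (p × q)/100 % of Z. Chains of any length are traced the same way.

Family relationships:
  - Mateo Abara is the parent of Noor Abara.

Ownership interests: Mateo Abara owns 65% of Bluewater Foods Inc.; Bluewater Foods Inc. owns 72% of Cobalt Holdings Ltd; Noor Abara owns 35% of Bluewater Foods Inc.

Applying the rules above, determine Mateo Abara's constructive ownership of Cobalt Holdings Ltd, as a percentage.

72%

By parent–child attribution (R1), Mateo Abara is treated as also owning Noor Abara's interest in Bluewater Foods Inc, giving 65% + 35% = 100%.
Chain via Bluewater Foods Inc. (R3): 100% × 72% = 72% of Cobalt Holdings Ltd.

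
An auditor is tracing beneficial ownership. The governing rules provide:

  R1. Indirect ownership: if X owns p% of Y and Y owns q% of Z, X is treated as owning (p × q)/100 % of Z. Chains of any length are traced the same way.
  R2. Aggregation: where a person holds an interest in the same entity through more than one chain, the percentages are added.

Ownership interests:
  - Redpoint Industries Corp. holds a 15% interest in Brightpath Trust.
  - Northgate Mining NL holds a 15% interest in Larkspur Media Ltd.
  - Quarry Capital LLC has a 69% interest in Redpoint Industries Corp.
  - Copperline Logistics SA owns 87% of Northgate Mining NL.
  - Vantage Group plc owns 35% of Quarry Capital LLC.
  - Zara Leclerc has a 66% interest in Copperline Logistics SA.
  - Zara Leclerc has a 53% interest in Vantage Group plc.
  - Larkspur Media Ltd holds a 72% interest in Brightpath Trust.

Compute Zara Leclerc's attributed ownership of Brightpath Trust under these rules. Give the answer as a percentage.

8.121285%

Chain via Vantage Group plc → Quarry Capital LLC → Redpoint Industries Corp. (R1): 53% × 35% × 69% × 15% = 1.919925% of Brightpath Trust.
Chain via Copperline Logistics SA → Northgate Mining NL → Larkspur Media Ltd (R1): 66% × 87% × 15% × 72% = 6.20136% of Brightpath Trust.
Aggregating (R2): 1.919925% + 6.20136% = 8.121285%.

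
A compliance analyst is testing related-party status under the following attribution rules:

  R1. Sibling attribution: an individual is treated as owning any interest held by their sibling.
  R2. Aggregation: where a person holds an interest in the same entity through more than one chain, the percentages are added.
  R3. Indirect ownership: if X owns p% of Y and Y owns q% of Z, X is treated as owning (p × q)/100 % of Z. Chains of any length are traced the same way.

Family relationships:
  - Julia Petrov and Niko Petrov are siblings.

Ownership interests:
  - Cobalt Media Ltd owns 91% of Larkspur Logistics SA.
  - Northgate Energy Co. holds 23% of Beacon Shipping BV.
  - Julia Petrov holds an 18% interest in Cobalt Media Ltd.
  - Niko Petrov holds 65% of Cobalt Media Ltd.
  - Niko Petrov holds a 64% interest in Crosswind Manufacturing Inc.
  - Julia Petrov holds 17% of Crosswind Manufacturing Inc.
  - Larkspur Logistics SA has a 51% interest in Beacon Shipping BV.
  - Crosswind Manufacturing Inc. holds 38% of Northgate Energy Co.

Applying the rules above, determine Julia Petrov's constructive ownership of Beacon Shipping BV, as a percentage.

45.5997%

By sibling attribution (R1), Julia Petrov is treated as also owning Niko Petrov's interest in Crosswind Manufacturing Inc, giving 17% + 64% = 81%.
By sibling attribution (R1), Julia Petrov is treated as also owning Niko Petrov's interest in Cobalt Media Ltd, giving 18% + 65% = 83%.
Chain via Crosswind Manufacturing Inc. → Northgate Energy Co. (R3): 81% × 38% × 23% = 7.0794% of Beacon Shipping BV.
Chain via Cobalt Media Ltd → Larkspur Logistics SA (R3): 83% × 91% × 51% = 38.5203% of Beacon Shipping BV.
Aggregating (R2): 7.0794% + 38.5203% = 45.5997%.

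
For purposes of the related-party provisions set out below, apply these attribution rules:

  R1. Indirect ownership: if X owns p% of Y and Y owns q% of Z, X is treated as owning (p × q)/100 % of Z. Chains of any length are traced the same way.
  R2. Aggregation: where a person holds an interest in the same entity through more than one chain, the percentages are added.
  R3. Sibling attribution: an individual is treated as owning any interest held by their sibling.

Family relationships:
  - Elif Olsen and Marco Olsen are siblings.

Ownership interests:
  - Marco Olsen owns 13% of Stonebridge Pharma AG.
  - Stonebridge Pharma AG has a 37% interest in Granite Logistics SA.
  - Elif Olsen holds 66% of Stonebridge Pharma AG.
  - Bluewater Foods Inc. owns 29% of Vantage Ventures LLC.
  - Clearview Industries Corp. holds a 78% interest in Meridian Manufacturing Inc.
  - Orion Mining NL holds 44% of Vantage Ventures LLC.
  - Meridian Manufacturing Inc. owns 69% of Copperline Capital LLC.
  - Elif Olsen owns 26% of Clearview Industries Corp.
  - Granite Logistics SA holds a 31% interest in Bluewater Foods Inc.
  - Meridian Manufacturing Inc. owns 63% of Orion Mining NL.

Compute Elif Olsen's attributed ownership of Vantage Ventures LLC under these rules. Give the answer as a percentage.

By sibling attribution (R3), Elif Olsen is treated as also owning Marco Olsen's interest in Stonebridge Pharma AG, giving 66% + 13% = 79%.
Chain via Stonebridge Pharma AG → Granite Logistics SA → Bluewater Foods Inc. (R1): 79% × 37% × 31% × 29% = 2.627777% of Vantage Ventures LLC.
Chain via Clearview Industries Corp. → Meridian Manufacturing Inc. → Orion Mining NL (R1): 26% × 78% × 63% × 44% = 5.621616% of Vantage Ventures LLC.
Aggregating (R2): 2.627777% + 5.621616% = 8.249393%.

8.249393%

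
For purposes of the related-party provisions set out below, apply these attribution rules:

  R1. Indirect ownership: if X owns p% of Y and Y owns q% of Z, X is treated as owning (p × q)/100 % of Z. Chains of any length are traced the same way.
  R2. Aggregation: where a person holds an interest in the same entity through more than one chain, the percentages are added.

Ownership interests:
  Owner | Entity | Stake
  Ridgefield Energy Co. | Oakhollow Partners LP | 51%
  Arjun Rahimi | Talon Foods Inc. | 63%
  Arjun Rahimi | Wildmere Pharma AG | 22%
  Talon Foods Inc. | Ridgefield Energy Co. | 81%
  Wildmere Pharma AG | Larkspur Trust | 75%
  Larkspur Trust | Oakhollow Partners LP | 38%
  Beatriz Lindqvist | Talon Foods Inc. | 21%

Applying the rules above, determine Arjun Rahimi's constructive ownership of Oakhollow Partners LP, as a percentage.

32.2953%

Chain via Talon Foods Inc. → Ridgefield Energy Co. (R1): 63% × 81% × 51% = 26.0253% of Oakhollow Partners LP.
Chain via Wildmere Pharma AG → Larkspur Trust (R1): 22% × 75% × 38% = 6.27% of Oakhollow Partners LP.
Aggregating (R2): 26.0253% + 6.27% = 32.2953%.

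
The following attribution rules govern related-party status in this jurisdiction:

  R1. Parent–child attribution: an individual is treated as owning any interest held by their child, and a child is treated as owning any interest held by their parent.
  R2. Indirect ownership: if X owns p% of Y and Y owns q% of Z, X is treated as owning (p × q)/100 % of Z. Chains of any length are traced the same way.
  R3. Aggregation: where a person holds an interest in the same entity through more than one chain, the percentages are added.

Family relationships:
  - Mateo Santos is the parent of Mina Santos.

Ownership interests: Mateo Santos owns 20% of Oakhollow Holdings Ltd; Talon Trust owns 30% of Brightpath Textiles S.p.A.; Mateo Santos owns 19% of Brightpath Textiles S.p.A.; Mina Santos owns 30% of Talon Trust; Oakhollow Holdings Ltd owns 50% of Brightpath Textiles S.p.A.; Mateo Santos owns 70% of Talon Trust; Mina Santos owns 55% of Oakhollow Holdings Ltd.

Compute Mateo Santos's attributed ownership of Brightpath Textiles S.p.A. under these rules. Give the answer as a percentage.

86.5%

By parent–child attribution (R1), Mateo Santos is treated as also owning Mina Santos's interest in Talon Trust, giving 70% + 30% = 100%.
By parent–child attribution (R1), Mateo Santos is treated as also owning Mina Santos's interest in Oakhollow Holdings Ltd, giving 20% + 55% = 75%.
Chain via Talon Trust (R2): 100% × 30% = 30% of Brightpath Textiles S.p.A.
Chain via Oakhollow Holdings Ltd (R2): 75% × 50% = 37.5% of Brightpath Textiles S.p.A.
Direct interest in Brightpath Textiles S.p.A: 19%.
Aggregating (R3): 30% + 37.5% + 19% = 86.5%.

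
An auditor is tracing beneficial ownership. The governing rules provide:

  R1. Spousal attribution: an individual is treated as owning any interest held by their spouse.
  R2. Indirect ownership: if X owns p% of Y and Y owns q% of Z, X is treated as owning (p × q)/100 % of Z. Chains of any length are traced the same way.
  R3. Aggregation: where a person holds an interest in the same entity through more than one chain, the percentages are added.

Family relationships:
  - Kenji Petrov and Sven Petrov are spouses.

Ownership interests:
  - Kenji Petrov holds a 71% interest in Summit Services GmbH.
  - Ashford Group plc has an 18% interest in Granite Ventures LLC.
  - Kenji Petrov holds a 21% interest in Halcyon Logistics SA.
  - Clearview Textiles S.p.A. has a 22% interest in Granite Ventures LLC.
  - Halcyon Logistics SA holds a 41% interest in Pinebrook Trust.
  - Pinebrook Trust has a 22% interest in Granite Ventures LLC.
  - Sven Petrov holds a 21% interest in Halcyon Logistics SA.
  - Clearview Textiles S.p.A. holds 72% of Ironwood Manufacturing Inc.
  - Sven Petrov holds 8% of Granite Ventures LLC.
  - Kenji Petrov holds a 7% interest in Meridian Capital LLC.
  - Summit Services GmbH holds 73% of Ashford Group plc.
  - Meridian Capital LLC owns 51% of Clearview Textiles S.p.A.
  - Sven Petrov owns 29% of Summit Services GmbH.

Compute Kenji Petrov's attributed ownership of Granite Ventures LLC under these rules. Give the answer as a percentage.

By spousal attribution (R1), Kenji Petrov is treated as also owning Sven Petrov's interest in Halcyon Logistics SA, giving 21% + 21% = 42%.
By spousal attribution (R1), Kenji Petrov is treated as also owning Sven Petrov's interest in Summit Services GmbH, giving 71% + 29% = 100%.
By spousal attribution (R1), Kenji Petrov is treated as owning Sven Petrov's 8% interest in Granite Ventures LLC.
Chain via Halcyon Logistics SA → Pinebrook Trust (R2): 42% × 41% × 22% = 3.7884% of Granite Ventures LLC.
Chain via Summit Services GmbH → Ashford Group plc (R2): 100% × 73% × 18% = 13.14% of Granite Ventures LLC.
Chain via Meridian Capital LLC → Clearview Textiles S.p.A. (R2): 7% × 51% × 22% = 0.7854% of Granite Ventures LLC.
Direct interest in Granite Ventures LLC: 8%.
Aggregating (R3): 3.7884% + 13.14% + 0.7854% + 8% = 25.7138%.

25.7138%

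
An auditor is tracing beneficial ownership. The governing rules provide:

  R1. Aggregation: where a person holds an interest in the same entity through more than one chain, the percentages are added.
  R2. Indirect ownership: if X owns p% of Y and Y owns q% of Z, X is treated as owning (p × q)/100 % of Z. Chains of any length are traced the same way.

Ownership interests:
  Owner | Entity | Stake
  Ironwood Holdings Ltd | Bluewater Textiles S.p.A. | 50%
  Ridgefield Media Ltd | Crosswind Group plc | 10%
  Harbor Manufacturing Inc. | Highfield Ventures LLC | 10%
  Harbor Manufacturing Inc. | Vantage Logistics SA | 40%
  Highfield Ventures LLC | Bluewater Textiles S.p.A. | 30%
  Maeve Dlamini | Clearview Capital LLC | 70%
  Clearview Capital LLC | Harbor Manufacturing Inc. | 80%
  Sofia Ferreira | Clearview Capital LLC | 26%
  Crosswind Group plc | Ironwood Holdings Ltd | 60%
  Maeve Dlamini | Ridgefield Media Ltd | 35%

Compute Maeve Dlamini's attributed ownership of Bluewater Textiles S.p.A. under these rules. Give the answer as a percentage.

Chain via Ridgefield Media Ltd → Crosswind Group plc → Ironwood Holdings Ltd (R2): 35% × 10% × 60% × 50% = 1.05% of Bluewater Textiles S.p.A.
Chain via Clearview Capital LLC → Harbor Manufacturing Inc. → Highfield Ventures LLC (R2): 70% × 80% × 10% × 30% = 1.68% of Bluewater Textiles S.p.A.
Aggregating (R1): 1.05% + 1.68% = 2.73%.

2.73%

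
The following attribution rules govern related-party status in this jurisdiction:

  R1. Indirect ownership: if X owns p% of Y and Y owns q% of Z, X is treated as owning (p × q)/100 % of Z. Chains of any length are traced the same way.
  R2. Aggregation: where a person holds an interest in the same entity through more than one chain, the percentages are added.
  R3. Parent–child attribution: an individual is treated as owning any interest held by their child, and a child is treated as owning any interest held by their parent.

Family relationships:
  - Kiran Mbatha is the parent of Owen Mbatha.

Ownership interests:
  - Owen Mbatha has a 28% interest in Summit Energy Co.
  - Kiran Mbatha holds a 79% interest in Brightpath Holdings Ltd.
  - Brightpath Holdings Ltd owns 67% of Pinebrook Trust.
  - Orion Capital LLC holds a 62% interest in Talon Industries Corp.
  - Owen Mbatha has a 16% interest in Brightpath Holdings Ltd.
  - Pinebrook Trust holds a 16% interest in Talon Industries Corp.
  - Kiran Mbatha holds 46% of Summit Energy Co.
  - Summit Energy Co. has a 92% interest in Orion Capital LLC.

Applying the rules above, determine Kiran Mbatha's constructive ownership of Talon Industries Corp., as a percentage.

By parent–child attribution (R3), Kiran Mbatha is treated as also owning Owen Mbatha's interest in Summit Energy Co, giving 46% + 28% = 74%.
By parent–child attribution (R3), Kiran Mbatha is treated as also owning Owen Mbatha's interest in Brightpath Holdings Ltd, giving 79% + 16% = 95%.
Chain via Summit Energy Co. → Orion Capital LLC (R1): 74% × 92% × 62% = 42.2096% of Talon Industries Corp.
Chain via Brightpath Holdings Ltd → Pinebrook Trust (R1): 95% × 67% × 16% = 10.184% of Talon Industries Corp.
Aggregating (R2): 42.2096% + 10.184% = 52.3936%.

52.3936%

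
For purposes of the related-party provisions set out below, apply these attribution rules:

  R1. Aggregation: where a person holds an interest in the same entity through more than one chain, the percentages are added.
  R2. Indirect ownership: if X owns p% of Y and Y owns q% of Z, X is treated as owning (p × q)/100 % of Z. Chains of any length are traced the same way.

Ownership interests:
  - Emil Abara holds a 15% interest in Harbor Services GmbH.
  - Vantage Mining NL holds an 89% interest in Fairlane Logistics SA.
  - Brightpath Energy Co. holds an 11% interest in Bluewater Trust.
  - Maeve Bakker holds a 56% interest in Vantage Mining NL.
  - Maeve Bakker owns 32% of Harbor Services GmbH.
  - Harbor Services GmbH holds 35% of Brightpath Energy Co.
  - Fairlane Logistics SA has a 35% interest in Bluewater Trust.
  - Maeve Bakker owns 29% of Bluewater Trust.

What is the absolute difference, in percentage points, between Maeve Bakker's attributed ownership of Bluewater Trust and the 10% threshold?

Chain via Harbor Services GmbH → Brightpath Energy Co. (R2): 32% × 35% × 11% = 1.232% of Bluewater Trust.
Chain via Vantage Mining NL → Fairlane Logistics SA (R2): 56% × 89% × 35% = 17.444% of Bluewater Trust.
Direct interest in Bluewater Trust: 29%.
Aggregating (R1): 1.232% + 17.444% + 29% = 47.676%.
47.676% exceeds the 10% threshold by 37.676 percentage points.

37.676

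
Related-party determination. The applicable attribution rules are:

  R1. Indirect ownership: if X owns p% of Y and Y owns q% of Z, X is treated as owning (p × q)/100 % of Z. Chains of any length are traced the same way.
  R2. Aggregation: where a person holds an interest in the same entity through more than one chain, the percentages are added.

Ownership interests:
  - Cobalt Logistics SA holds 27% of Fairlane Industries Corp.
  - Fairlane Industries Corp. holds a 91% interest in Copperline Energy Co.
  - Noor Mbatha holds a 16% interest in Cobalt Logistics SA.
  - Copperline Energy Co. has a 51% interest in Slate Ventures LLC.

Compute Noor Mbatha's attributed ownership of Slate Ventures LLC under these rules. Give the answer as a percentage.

Chain via Cobalt Logistics SA → Fairlane Industries Corp. → Copperline Energy Co. (R1): 16% × 27% × 91% × 51% = 2.004912% of Slate Ventures LLC.

2.004912%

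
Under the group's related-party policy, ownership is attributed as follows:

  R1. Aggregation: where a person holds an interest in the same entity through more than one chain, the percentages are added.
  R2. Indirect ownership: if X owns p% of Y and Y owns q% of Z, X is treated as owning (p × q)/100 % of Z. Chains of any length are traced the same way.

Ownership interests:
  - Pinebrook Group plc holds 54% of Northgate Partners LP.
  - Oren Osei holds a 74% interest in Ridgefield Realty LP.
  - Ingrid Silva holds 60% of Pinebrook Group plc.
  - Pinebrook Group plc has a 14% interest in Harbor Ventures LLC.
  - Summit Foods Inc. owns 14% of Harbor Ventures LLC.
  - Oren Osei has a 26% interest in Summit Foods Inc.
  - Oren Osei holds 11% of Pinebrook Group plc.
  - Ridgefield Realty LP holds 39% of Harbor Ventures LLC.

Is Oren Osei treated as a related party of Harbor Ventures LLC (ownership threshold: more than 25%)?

Yes

Chain via Ridgefield Realty LP (R2): 74% × 39% = 28.86% of Harbor Ventures LLC.
Chain via Pinebrook Group plc (R2): 11% × 14% = 1.54% of Harbor Ventures LLC.
Chain via Summit Foods Inc. (R2): 26% × 14% = 3.64% of Harbor Ventures LLC.
Aggregating (R1): 28.86% + 1.54% + 3.64% = 34.04%.
34.04% exceeds the 25% threshold, so Oren is a related party to Harbor Ventures LLC.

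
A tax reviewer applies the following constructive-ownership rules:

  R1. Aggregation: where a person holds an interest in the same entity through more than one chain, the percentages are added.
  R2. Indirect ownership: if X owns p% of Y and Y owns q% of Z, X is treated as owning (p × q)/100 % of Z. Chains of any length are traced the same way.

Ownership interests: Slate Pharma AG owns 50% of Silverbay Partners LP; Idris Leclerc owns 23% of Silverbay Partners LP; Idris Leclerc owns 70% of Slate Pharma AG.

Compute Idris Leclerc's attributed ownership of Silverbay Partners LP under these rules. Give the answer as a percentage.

58%

Chain via Slate Pharma AG (R2): 70% × 50% = 35% of Silverbay Partners LP.
Direct interest in Silverbay Partners LP: 23%.
Aggregating (R1): 35% + 23% = 58%.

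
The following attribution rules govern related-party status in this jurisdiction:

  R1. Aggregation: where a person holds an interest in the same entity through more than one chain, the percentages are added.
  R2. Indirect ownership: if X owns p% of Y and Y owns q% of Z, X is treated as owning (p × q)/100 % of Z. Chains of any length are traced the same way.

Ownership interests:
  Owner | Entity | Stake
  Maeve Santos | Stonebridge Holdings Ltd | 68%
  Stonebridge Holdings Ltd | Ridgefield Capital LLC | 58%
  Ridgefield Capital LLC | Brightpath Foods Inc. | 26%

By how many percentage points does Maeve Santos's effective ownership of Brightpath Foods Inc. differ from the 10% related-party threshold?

Chain via Stonebridge Holdings Ltd → Ridgefield Capital LLC (R2): 68% × 58% × 26% = 10.2544% of Brightpath Foods Inc.
10.2544% exceeds the 10% threshold by 0.2544 percentage points.

0.2544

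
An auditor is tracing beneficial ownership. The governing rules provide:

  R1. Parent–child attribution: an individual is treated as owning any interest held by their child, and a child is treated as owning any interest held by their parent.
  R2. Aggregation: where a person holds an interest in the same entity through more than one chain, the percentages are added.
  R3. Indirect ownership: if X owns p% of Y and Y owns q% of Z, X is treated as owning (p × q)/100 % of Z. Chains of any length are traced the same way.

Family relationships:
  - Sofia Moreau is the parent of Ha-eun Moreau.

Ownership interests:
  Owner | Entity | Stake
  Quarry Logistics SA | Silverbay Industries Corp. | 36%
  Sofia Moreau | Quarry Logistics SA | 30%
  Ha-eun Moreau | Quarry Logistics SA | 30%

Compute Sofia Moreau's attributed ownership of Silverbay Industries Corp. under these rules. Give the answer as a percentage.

By parent–child attribution (R1), Sofia Moreau is treated as also owning Ha-eun Moreau's interest in Quarry Logistics SA, giving 30% + 30% = 60%.
Chain via Quarry Logistics SA (R3): 60% × 36% = 21.6% of Silverbay Industries Corp.

21.6%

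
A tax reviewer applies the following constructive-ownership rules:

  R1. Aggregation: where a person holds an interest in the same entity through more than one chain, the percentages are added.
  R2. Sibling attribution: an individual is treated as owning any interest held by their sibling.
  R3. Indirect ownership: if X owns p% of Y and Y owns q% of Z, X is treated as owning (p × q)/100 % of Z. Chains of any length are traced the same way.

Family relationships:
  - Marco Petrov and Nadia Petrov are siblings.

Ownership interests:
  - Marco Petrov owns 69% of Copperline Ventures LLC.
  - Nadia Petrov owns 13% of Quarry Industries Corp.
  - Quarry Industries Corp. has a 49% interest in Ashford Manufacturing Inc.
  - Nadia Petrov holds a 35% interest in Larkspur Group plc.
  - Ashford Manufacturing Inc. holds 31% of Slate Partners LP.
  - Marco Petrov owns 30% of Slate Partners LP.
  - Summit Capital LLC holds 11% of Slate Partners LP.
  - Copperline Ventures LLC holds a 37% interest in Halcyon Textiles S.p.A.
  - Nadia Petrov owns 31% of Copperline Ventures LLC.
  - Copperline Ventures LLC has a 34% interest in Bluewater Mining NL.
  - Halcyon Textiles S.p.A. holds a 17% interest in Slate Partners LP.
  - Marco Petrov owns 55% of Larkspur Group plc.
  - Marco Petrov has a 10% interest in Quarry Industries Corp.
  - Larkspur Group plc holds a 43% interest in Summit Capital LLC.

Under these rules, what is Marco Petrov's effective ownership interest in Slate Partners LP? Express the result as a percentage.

44.0407%

By sibling attribution (R2), Marco Petrov is treated as also owning Nadia Petrov's interest in Copperline Ventures LLC, giving 69% + 31% = 100%.
By sibling attribution (R2), Marco Petrov is treated as also owning Nadia Petrov's interest in Quarry Industries Corp, giving 10% + 13% = 23%.
By sibling attribution (R2), Marco Petrov is treated as also owning Nadia Petrov's interest in Larkspur Group plc, giving 55% + 35% = 90%.
Chain via Copperline Ventures LLC → Halcyon Textiles S.p.A. (R3): 100% × 37% × 17% = 6.29% of Slate Partners LP.
Chain via Quarry Industries Corp. → Ashford Manufacturing Inc. (R3): 23% × 49% × 31% = 3.4937% of Slate Partners LP.
Chain via Larkspur Group plc → Summit Capital LLC (R3): 90% × 43% × 11% = 4.257% of Slate Partners LP.
Direct interest in Slate Partners LP: 30%.
Aggregating (R1): 6.29% + 3.4937% + 4.257% + 30% = 44.0407%.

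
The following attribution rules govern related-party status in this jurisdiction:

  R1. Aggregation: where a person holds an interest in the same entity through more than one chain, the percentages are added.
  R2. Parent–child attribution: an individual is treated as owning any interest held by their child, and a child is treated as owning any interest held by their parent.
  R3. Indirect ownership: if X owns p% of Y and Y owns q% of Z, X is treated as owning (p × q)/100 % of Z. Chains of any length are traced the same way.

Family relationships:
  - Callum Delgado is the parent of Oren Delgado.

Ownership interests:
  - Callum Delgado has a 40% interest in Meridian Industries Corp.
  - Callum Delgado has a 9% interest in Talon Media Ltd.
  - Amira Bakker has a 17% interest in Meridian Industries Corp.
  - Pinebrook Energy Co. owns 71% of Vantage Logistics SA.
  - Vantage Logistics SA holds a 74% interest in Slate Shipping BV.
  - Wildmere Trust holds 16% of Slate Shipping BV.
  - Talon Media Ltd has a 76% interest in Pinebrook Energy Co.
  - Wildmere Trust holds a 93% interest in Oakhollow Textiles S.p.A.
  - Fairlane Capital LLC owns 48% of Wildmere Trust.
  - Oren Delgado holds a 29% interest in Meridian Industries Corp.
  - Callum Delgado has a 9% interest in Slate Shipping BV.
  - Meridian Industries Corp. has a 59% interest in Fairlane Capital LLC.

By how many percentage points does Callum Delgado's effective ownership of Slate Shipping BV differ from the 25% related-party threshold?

9.279736

By parent–child attribution (R2), Callum Delgado is treated as also owning Oren Delgado's interest in Meridian Industries Corp, giving 40% + 29% = 69%.
Chain via Meridian Industries Corp. → Fairlane Capital LLC → Wildmere Trust (R3): 69% × 59% × 48% × 16% = 3.126528% of Slate Shipping BV.
Chain via Talon Media Ltd → Pinebrook Energy Co. → Vantage Logistics SA (R3): 9% × 76% × 71% × 74% = 3.593736% of Slate Shipping BV.
Direct interest in Slate Shipping BV: 9%.
Aggregating (R1): 3.126528% + 3.593736% + 9% = 15.720264%.
15.720264% falls short of the 25% threshold by 9.279736 percentage points.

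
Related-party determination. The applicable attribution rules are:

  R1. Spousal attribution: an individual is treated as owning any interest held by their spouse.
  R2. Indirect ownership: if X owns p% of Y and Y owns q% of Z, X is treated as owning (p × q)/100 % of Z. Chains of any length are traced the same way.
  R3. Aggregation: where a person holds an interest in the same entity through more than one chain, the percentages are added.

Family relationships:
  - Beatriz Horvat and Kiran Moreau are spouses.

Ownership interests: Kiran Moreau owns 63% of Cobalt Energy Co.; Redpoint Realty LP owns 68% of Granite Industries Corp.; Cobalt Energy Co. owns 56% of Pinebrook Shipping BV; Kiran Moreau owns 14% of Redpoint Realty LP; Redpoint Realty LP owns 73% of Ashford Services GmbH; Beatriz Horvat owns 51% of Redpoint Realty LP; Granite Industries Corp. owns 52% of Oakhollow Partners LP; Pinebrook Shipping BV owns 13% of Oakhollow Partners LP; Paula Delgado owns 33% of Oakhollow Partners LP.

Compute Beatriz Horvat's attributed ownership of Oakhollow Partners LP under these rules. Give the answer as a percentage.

By spousal attribution (R1), Beatriz Horvat is treated as also owning Kiran Moreau's interest in Redpoint Realty LP, giving 51% + 14% = 65%.
By spousal attribution (R1), Beatriz Horvat is treated as owning Kiran Moreau's 63% interest in Cobalt Energy Co.
Chain via Redpoint Realty LP → Granite Industries Corp. (R2): 65% × 68% × 52% = 22.984% of Oakhollow Partners LP.
Chain via Cobalt Energy Co. → Pinebrook Shipping BV (R2): 63% × 56% × 13% = 4.5864% of Oakhollow Partners LP.
Aggregating (R3): 22.984% + 4.5864% = 27.5704%.

27.5704%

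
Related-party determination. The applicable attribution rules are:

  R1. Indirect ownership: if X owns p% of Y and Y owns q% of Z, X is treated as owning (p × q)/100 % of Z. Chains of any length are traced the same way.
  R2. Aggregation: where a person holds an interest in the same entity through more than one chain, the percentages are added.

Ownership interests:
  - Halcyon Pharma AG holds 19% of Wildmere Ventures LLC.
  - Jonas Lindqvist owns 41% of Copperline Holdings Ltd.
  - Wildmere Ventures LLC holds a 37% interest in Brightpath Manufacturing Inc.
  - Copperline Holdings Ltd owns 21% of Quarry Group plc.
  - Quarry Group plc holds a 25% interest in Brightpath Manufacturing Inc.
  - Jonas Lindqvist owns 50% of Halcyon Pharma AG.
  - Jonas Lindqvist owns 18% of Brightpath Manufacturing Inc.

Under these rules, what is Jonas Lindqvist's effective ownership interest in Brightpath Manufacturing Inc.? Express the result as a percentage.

23.6675%

Chain via Copperline Holdings Ltd → Quarry Group plc (R1): 41% × 21% × 25% = 2.1525% of Brightpath Manufacturing Inc.
Chain via Halcyon Pharma AG → Wildmere Ventures LLC (R1): 50% × 19% × 37% = 3.515% of Brightpath Manufacturing Inc.
Direct interest in Brightpath Manufacturing Inc: 18%.
Aggregating (R2): 2.1525% + 3.515% + 18% = 23.6675%.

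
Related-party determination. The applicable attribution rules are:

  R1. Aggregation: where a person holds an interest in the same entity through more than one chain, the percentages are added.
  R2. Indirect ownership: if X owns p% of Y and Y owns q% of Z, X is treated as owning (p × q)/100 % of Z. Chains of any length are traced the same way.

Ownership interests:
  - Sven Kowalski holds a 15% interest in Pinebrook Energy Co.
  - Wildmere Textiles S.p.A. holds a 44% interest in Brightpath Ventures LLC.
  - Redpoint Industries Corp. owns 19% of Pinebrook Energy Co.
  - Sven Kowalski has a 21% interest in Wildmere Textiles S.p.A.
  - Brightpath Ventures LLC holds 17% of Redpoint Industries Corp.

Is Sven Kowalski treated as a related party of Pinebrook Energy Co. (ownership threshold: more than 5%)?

Chain via Wildmere Textiles S.p.A. → Brightpath Ventures LLC → Redpoint Industries Corp. (R2): 21% × 44% × 17% × 19% = 0.298452% of Pinebrook Energy Co.
Direct interest in Pinebrook Energy Co: 15%.
Aggregating (R1): 0.298452% + 15% = 15.298452%.
15.298452% exceeds the 5% threshold, so Sven is a related party to Pinebrook Energy Co.

Yes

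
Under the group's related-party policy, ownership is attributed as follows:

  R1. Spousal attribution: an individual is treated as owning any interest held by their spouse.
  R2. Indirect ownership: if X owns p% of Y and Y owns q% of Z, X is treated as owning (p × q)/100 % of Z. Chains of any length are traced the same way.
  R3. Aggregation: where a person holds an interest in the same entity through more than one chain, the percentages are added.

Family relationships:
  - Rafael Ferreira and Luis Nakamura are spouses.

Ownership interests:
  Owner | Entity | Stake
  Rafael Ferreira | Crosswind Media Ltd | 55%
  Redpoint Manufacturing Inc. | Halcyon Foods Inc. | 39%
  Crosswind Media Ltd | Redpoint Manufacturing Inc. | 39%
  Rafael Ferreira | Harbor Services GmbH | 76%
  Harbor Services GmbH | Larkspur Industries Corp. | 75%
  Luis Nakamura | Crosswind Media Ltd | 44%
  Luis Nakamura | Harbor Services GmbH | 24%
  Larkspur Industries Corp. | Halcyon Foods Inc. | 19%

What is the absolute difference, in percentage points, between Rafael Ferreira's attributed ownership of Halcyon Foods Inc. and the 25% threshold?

By spousal attribution (R1), Rafael Ferreira is treated as also owning Luis Nakamura's interest in Harbor Services GmbH, giving 76% + 24% = 100%.
By spousal attribution (R1), Rafael Ferreira is treated as also owning Luis Nakamura's interest in Crosswind Media Ltd, giving 55% + 44% = 99%.
Chain via Harbor Services GmbH → Larkspur Industries Corp. (R2): 100% × 75% × 19% = 14.25% of Halcyon Foods Inc.
Chain via Crosswind Media Ltd → Redpoint Manufacturing Inc. (R2): 99% × 39% × 39% = 15.0579% of Halcyon Foods Inc.
Aggregating (R3): 14.25% + 15.0579% = 29.3079%.
29.3079% exceeds the 25% threshold by 4.3079 percentage points.

4.3079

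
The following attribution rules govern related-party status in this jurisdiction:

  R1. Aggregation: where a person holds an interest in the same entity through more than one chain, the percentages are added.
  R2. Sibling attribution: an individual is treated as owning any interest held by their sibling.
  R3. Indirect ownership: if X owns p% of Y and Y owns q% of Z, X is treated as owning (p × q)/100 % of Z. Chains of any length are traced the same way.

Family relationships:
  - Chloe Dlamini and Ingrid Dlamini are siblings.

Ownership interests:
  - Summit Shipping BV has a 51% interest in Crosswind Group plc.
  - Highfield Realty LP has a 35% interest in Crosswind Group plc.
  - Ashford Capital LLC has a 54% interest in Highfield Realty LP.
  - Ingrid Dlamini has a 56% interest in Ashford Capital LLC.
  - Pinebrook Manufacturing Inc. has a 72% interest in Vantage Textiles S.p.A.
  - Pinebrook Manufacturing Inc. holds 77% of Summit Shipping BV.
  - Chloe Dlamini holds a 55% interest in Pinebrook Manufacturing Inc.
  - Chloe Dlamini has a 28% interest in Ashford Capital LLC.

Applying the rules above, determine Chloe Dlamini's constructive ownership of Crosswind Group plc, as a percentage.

By sibling attribution (R2), Chloe Dlamini is treated as also owning Ingrid Dlamini's interest in Ashford Capital LLC, giving 28% + 56% = 84%.
Chain via Pinebrook Manufacturing Inc. → Summit Shipping BV (R3): 55% × 77% × 51% = 21.5985% of Crosswind Group plc.
Chain via Ashford Capital LLC → Highfield Realty LP (R3): 84% × 54% × 35% = 15.876% of Crosswind Group plc.
Aggregating (R1): 21.5985% + 15.876% = 37.4745%.

37.4745%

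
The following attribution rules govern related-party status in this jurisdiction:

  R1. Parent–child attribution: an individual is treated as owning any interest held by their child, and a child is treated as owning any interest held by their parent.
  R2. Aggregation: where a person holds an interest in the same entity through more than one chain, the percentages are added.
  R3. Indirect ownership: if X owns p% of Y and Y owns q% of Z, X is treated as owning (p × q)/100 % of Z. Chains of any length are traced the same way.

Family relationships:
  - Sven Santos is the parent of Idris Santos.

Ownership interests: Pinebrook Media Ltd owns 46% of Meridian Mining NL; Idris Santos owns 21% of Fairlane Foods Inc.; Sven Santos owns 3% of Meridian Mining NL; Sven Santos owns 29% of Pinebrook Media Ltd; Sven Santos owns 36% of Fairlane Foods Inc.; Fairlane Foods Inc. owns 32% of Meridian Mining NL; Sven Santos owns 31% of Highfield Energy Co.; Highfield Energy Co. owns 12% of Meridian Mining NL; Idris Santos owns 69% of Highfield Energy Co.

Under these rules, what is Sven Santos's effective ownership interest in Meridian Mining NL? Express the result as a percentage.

By parent–child attribution (R1), Sven Santos is treated as also owning Idris Santos's interest in Highfield Energy Co, giving 31% + 69% = 100%.
By parent–child attribution (R1), Sven Santos is treated as also owning Idris Santos's interest in Fairlane Foods Inc, giving 36% + 21% = 57%.
Chain via Highfield Energy Co. (R3): 100% × 12% = 12% of Meridian Mining NL.
Chain via Fairlane Foods Inc. (R3): 57% × 32% = 18.24% of Meridian Mining NL.
Chain via Pinebrook Media Ltd (R3): 29% × 46% = 13.34% of Meridian Mining NL.
Direct interest in Meridian Mining NL: 3%.
Aggregating (R2): 12% + 18.24% + 13.34% + 3% = 46.58%.

46.58%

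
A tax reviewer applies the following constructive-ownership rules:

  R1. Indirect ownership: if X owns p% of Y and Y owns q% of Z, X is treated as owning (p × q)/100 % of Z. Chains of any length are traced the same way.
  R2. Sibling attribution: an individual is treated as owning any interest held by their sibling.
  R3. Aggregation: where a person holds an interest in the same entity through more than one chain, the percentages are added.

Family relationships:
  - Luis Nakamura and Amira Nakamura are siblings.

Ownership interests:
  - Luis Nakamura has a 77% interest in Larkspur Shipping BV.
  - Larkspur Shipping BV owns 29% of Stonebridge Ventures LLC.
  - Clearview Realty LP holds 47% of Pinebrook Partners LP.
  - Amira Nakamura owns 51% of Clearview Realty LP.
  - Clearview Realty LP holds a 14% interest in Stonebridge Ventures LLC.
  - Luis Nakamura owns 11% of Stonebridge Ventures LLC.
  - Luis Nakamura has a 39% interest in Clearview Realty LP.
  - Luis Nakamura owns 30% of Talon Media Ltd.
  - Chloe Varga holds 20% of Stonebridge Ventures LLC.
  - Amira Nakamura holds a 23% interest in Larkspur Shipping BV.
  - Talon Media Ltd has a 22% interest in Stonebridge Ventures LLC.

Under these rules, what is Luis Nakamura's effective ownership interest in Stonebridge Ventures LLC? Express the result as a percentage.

59.2%

By sibling attribution (R2), Luis Nakamura is treated as also owning Amira Nakamura's interest in Larkspur Shipping BV, giving 77% + 23% = 100%.
By sibling attribution (R2), Luis Nakamura is treated as also owning Amira Nakamura's interest in Clearview Realty LP, giving 39% + 51% = 90%.
Chain via Larkspur Shipping BV (R1): 100% × 29% = 29% of Stonebridge Ventures LLC.
Chain via Talon Media Ltd (R1): 30% × 22% = 6.6% of Stonebridge Ventures LLC.
Chain via Clearview Realty LP (R1): 90% × 14% = 12.6% of Stonebridge Ventures LLC.
Direct interest in Stonebridge Ventures LLC: 11%.
Aggregating (R3): 29% + 6.6% + 12.6% + 11% = 59.2%.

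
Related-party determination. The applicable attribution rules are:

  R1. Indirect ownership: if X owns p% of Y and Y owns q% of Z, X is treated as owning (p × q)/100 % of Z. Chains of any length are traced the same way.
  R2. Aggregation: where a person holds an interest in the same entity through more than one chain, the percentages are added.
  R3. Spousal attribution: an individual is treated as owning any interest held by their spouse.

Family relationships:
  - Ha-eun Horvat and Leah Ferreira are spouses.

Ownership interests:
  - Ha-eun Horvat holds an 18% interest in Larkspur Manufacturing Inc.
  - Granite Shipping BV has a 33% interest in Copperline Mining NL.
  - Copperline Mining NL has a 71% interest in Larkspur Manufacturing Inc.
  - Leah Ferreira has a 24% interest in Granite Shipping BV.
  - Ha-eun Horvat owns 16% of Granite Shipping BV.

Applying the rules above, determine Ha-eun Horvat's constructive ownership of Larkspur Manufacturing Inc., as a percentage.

By spousal attribution (R3), Ha-eun Horvat is treated as also owning Leah Ferreira's interest in Granite Shipping BV, giving 16% + 24% = 40%.
Chain via Granite Shipping BV → Copperline Mining NL (R1): 40% × 33% × 71% = 9.372% of Larkspur Manufacturing Inc.
Direct interest in Larkspur Manufacturing Inc: 18%.
Aggregating (R2): 9.372% + 18% = 27.372%.

27.372%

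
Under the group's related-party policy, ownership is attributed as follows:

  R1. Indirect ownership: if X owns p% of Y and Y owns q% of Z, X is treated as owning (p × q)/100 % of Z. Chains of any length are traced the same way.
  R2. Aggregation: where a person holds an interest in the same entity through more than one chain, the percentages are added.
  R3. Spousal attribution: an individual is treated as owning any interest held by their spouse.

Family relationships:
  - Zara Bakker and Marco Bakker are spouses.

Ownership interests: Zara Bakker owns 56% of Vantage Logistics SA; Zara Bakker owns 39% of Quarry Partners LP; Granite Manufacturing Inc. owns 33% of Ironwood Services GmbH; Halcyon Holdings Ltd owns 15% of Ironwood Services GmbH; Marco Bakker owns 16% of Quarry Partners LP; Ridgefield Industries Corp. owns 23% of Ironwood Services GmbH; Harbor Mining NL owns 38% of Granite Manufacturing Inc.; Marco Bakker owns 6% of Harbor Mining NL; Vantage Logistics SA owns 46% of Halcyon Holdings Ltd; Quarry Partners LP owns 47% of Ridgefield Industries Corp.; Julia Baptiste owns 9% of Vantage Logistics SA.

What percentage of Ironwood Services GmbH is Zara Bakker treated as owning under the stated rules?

10.5619%

By spousal attribution (R3), Zara Bakker is treated as also owning Marco Bakker's interest in Quarry Partners LP, giving 39% + 16% = 55%.
By spousal attribution (R3), Zara Bakker is treated as owning Marco Bakker's 6% interest in Harbor Mining NL.
Chain via Quarry Partners LP → Ridgefield Industries Corp. (R1): 55% × 47% × 23% = 5.9455% of Ironwood Services GmbH.
Chain via Vantage Logistics SA → Halcyon Holdings Ltd (R1): 56% × 46% × 15% = 3.864% of Ironwood Services GmbH.
Chain via Harbor Mining NL → Granite Manufacturing Inc. (R1): 6% × 38% × 33% = 0.7524% of Ironwood Services GmbH.
Aggregating (R2): 5.9455% + 3.864% + 0.7524% = 10.5619%.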